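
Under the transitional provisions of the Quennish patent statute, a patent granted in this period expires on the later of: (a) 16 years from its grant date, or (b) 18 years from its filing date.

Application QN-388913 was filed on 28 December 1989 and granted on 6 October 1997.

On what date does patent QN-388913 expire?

October 6, 2013

(a) grant + 16 years → 6 October 2013.
(b) filing + 18 years → 28 December 2007.
Later of the two: 6 October 2013.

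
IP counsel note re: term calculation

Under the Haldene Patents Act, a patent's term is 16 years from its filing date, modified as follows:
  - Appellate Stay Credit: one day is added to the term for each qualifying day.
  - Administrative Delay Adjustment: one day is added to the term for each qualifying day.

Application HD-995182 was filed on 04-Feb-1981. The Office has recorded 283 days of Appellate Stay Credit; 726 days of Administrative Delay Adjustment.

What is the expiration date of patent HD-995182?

November 10, 1999

Base term: filing date + 16 years → 4 February 1997.
Appellate Stay Credit: +283 days → 14 November 1997.
Administrative Delay Adjustment: +726 days → 10 November 1999.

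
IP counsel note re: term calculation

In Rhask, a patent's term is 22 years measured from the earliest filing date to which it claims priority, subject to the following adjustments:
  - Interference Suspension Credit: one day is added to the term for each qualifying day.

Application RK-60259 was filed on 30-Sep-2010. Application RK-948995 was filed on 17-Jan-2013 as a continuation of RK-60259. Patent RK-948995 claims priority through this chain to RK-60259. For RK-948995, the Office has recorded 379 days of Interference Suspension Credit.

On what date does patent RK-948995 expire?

2033-10-14

Earliest priority filing: 30 September 2010.
Base term: 30 September 2010 + 22 years → 30 September 2032.
Interference Suspension Credit: +379 days → 14 October 2033.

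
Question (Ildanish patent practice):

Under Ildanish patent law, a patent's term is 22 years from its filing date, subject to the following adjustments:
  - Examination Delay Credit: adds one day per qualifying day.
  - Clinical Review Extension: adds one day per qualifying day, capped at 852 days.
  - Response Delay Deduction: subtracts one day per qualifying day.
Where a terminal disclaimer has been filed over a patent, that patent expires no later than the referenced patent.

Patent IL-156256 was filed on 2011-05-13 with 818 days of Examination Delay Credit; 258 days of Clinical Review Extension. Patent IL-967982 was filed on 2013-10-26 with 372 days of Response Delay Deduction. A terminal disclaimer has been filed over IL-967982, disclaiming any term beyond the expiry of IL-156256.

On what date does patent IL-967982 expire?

Natural term of IL-967982:
  Base: filing + 22 years → 26 October 2035.
  Response Delay Deduction: −372 days → 19 October 2034.
Expiry of referenced patent IL-156256:
  Base: filing + 22 years → 13 May 2033.
  Examination Delay Credit: +818 days → 9 August 2035.
  Clinical Review Extension: 258 days (within the 852-day cap) → +258 days → 23 April 2036.
Terminal disclaimer: IL-967982 expires on the earlier of 19 October 2034 and 23 April 2036.

October 19, 2034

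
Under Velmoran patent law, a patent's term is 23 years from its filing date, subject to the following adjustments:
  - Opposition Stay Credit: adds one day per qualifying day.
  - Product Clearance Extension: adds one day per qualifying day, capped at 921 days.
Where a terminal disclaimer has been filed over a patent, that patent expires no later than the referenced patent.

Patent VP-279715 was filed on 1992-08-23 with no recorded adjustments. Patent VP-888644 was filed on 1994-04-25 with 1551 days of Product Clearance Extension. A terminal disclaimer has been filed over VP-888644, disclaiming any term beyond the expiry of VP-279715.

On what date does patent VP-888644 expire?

Natural term of VP-888644:
  Base: filing + 23 years → 25 April 2017.
  Product Clearance Extension: 1551 days claimed exceeds the 921-day cap, so +921 days → 2 November 2019.
Expiry of referenced patent VP-279715:
  Base: filing + 23 years → 23 August 2015.
Terminal disclaimer: VP-888644 expires on the earlier of 2 November 2019 and 23 August 2015.

2015-08-23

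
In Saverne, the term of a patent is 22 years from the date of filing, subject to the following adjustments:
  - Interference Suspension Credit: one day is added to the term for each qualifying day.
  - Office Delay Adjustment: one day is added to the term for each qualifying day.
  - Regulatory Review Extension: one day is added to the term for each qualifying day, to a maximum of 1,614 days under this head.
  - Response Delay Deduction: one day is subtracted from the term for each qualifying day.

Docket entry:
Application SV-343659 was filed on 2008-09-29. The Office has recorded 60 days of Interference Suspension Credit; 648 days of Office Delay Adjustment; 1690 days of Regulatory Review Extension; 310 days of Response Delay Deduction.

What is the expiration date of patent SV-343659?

April 2, 2036

Base term: filing date + 22 years → 29 September 2030.
Interference Suspension Credit: +60 days → 28 November 2030.
Office Delay Adjustment: +648 days → 6 September 2032.
Regulatory Review Extension: 1690 days claimed exceeds the 1614-day cap, so +1614 days → 6 February 2037.
Response Delay Deduction: −310 days → 2 April 2036.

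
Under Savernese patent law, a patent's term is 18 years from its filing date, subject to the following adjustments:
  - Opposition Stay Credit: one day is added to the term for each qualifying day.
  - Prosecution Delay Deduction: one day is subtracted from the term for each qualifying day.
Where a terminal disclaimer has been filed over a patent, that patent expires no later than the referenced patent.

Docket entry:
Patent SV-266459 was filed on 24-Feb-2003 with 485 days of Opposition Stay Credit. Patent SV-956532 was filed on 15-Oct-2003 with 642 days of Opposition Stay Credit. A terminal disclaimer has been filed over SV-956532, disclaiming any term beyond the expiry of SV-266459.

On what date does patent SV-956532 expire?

2022-06-24

Natural term of SV-956532:
  Base: filing + 18 years → 15 October 2021.
  Opposition Stay Credit: +642 days → 19 July 2023.
Expiry of referenced patent SV-266459:
  Base: filing + 18 years → 24 February 2021.
  Opposition Stay Credit: +485 days → 24 June 2022.
Terminal disclaimer: SV-956532 expires on the earlier of 19 July 2023 and 24 June 2022.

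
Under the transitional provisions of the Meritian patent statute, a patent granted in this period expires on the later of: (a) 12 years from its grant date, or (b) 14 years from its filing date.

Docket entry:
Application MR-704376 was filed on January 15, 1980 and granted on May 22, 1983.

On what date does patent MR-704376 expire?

May 22, 1995

(a) grant + 12 years → 22 May 1995.
(b) filing + 14 years → 15 January 1994.
Later of the two: 22 May 1995.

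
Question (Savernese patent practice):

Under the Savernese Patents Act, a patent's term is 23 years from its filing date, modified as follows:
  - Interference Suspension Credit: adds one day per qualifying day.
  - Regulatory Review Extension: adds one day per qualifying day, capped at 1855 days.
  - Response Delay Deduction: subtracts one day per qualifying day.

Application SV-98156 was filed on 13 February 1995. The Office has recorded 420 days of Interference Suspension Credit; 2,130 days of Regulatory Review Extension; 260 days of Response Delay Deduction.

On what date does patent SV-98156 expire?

Base term: filing date + 23 years → 13 February 2018.
Interference Suspension Credit: +420 days → 9 April 2019.
Regulatory Review Extension: 2130 days claimed exceeds the 1855-day cap, so +1855 days → 7 May 2024.
Response Delay Deduction: −260 days → 21 August 2023.

2023-08-21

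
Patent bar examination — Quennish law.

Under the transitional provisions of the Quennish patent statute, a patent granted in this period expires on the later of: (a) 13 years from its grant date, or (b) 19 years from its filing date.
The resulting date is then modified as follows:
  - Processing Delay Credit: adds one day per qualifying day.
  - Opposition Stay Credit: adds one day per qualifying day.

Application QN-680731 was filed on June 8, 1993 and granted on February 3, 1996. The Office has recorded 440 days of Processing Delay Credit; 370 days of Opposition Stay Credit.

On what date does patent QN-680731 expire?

(a) grant + 13 years → 3 February 2009.
(b) filing + 19 years → 8 June 2012.
Later of the two: 8 June 2012.
Processing Delay Credit: +440 days → 22 August 2013.
Opposition Stay Credit: +370 days → 27 August 2014.

2014-08-27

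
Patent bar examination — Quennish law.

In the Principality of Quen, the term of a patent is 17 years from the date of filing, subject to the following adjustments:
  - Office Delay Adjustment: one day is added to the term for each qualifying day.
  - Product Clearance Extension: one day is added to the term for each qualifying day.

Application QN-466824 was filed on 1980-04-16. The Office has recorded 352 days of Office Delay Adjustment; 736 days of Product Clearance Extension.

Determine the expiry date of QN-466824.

2000-04-08

Base term: filing date + 17 years → 16 April 1997.
Office Delay Adjustment: +352 days → 3 April 1998.
Product Clearance Extension: +736 days → 8 April 2000.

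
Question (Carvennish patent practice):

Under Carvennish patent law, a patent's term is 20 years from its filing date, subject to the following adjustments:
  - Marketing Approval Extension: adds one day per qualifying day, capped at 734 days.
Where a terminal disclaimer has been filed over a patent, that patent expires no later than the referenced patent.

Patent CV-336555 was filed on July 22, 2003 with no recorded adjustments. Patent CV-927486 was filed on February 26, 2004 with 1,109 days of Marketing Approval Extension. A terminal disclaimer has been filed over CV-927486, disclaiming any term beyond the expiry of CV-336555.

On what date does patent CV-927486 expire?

July 22, 2023

Natural term of CV-927486:
  Base: filing + 20 years → 26 February 2024.
  Marketing Approval Extension: 1109 days claimed exceeds the 734-day cap, so +734 days → 1 March 2026.
Expiry of referenced patent CV-336555:
  Base: filing + 20 years → 22 July 2023.
Terminal disclaimer: CV-927486 expires on the earlier of 1 March 2026 and 22 July 2023.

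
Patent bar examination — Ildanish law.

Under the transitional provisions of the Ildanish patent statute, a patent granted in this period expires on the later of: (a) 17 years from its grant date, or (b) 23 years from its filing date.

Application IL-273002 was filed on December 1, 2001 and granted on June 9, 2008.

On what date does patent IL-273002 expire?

(a) grant + 17 years → 9 June 2025.
(b) filing + 23 years → 1 December 2024.
Later of the two: 9 June 2025.

June 9, 2025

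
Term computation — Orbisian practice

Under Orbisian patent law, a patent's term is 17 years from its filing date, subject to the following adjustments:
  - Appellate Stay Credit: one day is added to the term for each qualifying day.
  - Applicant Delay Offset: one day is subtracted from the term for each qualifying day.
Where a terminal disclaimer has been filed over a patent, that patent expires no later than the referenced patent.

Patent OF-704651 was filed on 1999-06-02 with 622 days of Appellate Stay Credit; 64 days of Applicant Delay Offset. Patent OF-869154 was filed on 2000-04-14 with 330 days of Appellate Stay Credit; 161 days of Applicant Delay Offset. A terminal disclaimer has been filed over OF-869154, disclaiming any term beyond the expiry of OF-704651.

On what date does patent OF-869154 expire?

2017-09-30

Natural term of OF-869154:
  Base: filing + 17 years → 14 April 2017.
  Appellate Stay Credit: +330 days → 10 March 2018.
  Applicant Delay Offset: −161 days → 30 September 2017.
Expiry of referenced patent OF-704651:
  Base: filing + 17 years → 2 June 2016.
  Appellate Stay Credit: +622 days → 14 February 2018.
  Applicant Delay Offset: −64 days → 12 December 2017.
Terminal disclaimer: OF-869154 expires on the earlier of 30 September 2017 and 12 December 2017.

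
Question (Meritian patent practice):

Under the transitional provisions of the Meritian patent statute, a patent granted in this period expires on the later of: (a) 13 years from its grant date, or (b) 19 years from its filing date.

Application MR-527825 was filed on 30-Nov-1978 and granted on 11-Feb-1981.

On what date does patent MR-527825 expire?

(a) grant + 13 years → 11 February 1994.
(b) filing + 19 years → 30 November 1997.
Later of the two: 30 November 1997.

1997-11-30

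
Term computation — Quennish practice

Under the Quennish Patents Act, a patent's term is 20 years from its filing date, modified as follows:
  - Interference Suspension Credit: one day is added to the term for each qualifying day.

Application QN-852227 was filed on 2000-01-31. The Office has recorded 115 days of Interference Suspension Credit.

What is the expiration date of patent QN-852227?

May 25, 2020

Base term: filing date + 20 years → 31 January 2020.
Interference Suspension Credit: +115 days → 25 May 2020.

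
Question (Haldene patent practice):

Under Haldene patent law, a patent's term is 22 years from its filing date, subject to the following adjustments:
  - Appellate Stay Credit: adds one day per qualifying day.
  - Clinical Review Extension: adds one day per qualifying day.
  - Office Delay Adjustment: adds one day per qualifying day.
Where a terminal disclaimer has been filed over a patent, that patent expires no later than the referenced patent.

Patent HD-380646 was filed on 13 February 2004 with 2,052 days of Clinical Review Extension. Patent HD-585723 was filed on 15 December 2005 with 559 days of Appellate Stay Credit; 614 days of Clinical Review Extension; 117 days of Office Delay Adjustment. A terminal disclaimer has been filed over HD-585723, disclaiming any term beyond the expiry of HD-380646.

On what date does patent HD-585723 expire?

Natural term of HD-585723:
  Base: filing + 22 years → 15 December 2027.
  Appellate Stay Credit: +559 days → 26 June 2029.
  Clinical Review Extension: +614 days → 2 March 2031.
  Office Delay Adjustment: +117 days → 27 June 2031.
Expiry of referenced patent HD-380646:
  Base: filing + 22 years → 13 February 2026.
  Clinical Review Extension: +2052 days → 27 September 2031.
Terminal disclaimer: HD-585723 expires on the earlier of 27 June 2031 and 27 September 2031.

2031-06-27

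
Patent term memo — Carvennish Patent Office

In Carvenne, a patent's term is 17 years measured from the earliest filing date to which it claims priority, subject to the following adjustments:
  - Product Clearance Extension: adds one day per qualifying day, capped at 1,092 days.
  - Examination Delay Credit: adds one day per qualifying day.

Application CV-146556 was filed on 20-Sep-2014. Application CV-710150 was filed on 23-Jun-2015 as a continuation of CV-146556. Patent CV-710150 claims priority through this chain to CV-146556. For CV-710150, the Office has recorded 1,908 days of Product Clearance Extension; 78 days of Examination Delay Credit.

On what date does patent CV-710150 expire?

2034-12-03

Earliest priority filing: 20 September 2014.
Base term: 20 September 2014 + 17 years → 20 September 2031.
Product Clearance Extension: 1908 days claimed exceeds the 1092-day cap, so +1092 days → 16 September 2034.
Examination Delay Credit: +78 days → 3 December 2034.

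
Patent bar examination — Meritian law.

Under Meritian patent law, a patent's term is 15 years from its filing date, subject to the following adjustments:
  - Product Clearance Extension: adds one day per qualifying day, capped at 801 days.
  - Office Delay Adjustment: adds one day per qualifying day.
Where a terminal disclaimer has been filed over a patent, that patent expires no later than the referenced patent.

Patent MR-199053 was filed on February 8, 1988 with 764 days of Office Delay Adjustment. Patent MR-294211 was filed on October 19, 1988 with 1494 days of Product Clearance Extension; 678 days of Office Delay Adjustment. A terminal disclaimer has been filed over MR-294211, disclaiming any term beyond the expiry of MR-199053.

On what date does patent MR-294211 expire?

March 13, 2005

Natural term of MR-294211:
  Base: filing + 15 years → 19 October 2003.
  Product Clearance Extension: 1494 days claimed exceeds the 801-day cap, so +801 days → 28 December 2005.
  Office Delay Adjustment: +678 days → 6 November 2007.
Expiry of referenced patent MR-199053:
  Base: filing + 15 years → 8 February 2003.
  Office Delay Adjustment: +764 days → 13 March 2005.
Terminal disclaimer: MR-294211 expires on the earlier of 6 November 2007 and 13 March 2005.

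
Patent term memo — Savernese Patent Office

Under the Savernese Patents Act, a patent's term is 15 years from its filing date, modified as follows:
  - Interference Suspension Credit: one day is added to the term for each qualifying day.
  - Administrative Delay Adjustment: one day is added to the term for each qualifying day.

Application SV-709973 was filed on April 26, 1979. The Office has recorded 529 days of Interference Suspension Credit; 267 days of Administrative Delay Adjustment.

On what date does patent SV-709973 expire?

Base term: filing date + 15 years → 26 April 1994.
Interference Suspension Credit: +529 days → 7 October 1995.
Administrative Delay Adjustment: +267 days → 30 June 1996.

June 30, 1996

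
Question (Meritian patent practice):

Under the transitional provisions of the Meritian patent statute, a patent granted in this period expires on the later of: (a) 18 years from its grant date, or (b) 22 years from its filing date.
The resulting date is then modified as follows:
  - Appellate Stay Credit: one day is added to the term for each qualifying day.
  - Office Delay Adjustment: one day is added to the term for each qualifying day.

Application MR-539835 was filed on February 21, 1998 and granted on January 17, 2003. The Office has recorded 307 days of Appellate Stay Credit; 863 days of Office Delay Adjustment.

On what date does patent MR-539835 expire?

April 1, 2024

(a) grant + 18 years → 17 January 2021.
(b) filing + 22 years → 21 February 2020.
Later of the two: 17 January 2021.
Appellate Stay Credit: +307 days → 20 November 2021.
Office Delay Adjustment: +863 days → 1 April 2024.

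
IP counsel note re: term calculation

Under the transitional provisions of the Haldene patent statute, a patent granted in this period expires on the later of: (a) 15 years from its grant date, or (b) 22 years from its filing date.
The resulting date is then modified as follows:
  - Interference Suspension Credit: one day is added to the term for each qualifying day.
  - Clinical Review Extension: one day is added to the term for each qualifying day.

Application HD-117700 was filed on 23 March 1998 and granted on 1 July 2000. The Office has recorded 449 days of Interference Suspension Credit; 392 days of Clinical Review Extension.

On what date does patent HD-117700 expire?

July 12, 2022

(a) grant + 15 years → 1 July 2015.
(b) filing + 22 years → 23 March 2020.
Later of the two: 23 March 2020.
Interference Suspension Credit: +449 days → 15 June 2021.
Clinical Review Extension: +392 days → 12 July 2022.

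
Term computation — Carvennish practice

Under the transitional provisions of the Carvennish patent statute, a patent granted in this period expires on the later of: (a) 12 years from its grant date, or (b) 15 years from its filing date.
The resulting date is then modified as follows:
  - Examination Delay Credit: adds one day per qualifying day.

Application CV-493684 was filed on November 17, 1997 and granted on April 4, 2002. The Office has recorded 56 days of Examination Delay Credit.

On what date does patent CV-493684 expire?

(a) grant + 12 years → 4 April 2014.
(b) filing + 15 years → 17 November 2012.
Later of the two: 4 April 2014.
Examination Delay Credit: +56 days → 30 May 2014.

May 30, 2014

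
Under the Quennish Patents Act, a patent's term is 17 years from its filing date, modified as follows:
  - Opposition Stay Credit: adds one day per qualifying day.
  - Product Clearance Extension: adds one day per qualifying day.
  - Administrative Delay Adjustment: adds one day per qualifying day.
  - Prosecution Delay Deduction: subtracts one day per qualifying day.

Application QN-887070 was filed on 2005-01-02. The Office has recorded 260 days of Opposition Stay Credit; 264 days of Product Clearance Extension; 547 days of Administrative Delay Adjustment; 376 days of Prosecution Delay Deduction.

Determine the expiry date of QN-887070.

November 28, 2023

Base term: filing date + 17 years → 2 January 2022.
Opposition Stay Credit: +260 days → 19 September 2022.
Product Clearance Extension: +264 days → 10 June 2023.
Administrative Delay Adjustment: +547 days → 8 December 2024.
Prosecution Delay Deduction: −376 days → 28 November 2023.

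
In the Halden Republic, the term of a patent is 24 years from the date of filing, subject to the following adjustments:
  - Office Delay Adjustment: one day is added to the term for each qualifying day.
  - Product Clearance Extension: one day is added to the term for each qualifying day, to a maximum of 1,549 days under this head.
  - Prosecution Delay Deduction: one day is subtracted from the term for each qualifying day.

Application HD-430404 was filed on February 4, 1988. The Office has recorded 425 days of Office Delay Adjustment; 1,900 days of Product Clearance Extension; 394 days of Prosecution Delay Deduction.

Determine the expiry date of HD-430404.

June 2, 2016

Base term: filing date + 24 years → 4 February 2012.
Office Delay Adjustment: +425 days → 4 April 2013.
Product Clearance Extension: 1900 days claimed exceeds the 1549-day cap, so +1549 days → 1 July 2017.
Prosecution Delay Deduction: −394 days → 2 June 2016.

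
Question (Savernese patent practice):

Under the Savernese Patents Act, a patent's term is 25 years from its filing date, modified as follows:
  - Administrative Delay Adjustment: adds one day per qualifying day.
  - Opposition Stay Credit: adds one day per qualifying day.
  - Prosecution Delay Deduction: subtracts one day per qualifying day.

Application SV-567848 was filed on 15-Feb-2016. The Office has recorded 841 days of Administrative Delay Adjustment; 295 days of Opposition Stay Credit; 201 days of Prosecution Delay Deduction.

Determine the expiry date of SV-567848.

Base term: filing date + 25 years → 15 February 2041.
Administrative Delay Adjustment: +841 days → 6 June 2043.
Opposition Stay Credit: +295 days → 27 March 2044.
Prosecution Delay Deduction: −201 days → 8 September 2043.

2043-09-08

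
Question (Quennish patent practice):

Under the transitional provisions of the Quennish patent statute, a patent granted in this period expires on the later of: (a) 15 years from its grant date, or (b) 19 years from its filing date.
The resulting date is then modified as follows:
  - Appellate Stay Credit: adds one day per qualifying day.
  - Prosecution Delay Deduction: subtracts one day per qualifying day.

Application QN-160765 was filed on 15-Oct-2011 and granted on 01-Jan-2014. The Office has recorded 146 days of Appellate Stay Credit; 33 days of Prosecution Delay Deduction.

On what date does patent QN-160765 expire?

(a) grant + 15 years → 1 January 2029.
(b) filing + 19 years → 15 October 2030.
Later of the two: 15 October 2030.
Appellate Stay Credit: +146 days → 10 March 2031.
Prosecution Delay Deduction: −33 days → 5 February 2031.

February 5, 2031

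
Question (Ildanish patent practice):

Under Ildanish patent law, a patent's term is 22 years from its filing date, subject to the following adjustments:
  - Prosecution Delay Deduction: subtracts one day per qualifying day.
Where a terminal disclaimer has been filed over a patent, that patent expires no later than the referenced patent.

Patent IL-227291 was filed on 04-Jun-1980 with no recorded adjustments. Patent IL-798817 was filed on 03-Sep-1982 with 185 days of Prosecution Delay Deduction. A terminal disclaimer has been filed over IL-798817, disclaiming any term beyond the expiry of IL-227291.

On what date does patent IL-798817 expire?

Natural term of IL-798817:
  Base: filing + 22 years → 3 September 2004.
  Prosecution Delay Deduction: −185 days → 2 March 2004.
Expiry of referenced patent IL-227291:
  Base: filing + 22 years → 4 June 2002.
Terminal disclaimer: IL-798817 expires on the earlier of 2 March 2004 and 4 June 2002.

June 4, 2002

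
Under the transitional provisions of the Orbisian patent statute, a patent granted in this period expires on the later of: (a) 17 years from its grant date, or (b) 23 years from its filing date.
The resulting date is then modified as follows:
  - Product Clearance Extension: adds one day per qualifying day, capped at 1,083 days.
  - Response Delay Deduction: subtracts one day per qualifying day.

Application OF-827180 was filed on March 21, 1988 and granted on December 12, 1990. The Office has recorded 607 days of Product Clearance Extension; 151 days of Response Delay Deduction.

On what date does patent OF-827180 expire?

2012-06-19

(a) grant + 17 years → 12 December 2007.
(b) filing + 23 years → 21 March 2011.
Later of the two: 21 March 2011.
Product Clearance Extension: 607 days (within the 1083-day cap) → +607 days → 17 November 2012.
Response Delay Deduction: −151 days → 19 June 2012.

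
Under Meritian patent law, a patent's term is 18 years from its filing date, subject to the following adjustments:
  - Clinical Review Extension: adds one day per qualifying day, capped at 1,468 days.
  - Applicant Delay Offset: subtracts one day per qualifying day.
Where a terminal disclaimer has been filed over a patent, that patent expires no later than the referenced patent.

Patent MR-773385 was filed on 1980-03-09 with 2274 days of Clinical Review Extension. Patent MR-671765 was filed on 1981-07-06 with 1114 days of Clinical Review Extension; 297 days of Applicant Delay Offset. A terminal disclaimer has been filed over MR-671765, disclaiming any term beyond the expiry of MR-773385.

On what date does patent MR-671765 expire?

2001-09-30

Natural term of MR-671765:
  Base: filing + 18 years → 6 July 1999.
  Clinical Review Extension: 1114 days (within the 1468-day cap) → +1114 days → 24 July 2002.
  Applicant Delay Offset: −297 days → 30 September 2001.
Expiry of referenced patent MR-773385:
  Base: filing + 18 years → 9 March 1998.
  Clinical Review Extension: 2274 days claimed exceeds the 1468-day cap, so +1468 days → 16 March 2002.
Terminal disclaimer: MR-671765 expires on the earlier of 30 September 2001 and 16 March 2002.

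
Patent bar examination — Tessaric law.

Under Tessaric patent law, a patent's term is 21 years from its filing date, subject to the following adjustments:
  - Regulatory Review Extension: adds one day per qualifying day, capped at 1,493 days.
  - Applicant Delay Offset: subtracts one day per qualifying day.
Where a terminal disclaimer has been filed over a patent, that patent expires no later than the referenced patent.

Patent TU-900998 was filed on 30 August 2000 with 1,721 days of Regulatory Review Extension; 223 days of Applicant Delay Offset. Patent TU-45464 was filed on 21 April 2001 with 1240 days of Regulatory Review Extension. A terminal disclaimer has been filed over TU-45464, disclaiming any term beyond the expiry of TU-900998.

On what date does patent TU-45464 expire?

2025-02-20

Natural term of TU-45464:
  Base: filing + 21 years → 21 April 2022.
  Regulatory Review Extension: 1240 days (within the 1493-day cap) → +1240 days → 12 September 2025.
Expiry of referenced patent TU-900998:
  Base: filing + 21 years → 30 August 2021.
  Regulatory Review Extension: 1721 days claimed exceeds the 1493-day cap, so +1493 days → 1 October 2025.
  Applicant Delay Offset: −223 days → 20 February 2025.
Terminal disclaimer: TU-45464 expires on the earlier of 12 September 2025 and 20 February 2025.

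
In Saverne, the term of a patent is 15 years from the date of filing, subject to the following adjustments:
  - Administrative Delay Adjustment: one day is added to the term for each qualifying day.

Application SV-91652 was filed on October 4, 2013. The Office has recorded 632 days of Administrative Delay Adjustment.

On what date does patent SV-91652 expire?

Base term: filing date + 15 years → 4 October 2028.
Administrative Delay Adjustment: +632 days → 28 June 2030.

2030-06-28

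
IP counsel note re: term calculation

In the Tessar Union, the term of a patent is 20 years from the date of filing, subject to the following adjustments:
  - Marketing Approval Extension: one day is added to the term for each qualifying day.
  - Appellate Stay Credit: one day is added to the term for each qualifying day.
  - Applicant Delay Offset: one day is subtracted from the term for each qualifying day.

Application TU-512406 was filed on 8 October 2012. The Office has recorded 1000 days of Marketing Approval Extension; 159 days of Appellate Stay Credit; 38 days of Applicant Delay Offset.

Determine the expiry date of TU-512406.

November 3, 2035

Base term: filing date + 20 years → 8 October 2032.
Marketing Approval Extension: +1000 days → 5 July 2035.
Appellate Stay Credit: +159 days → 11 December 2035.
Applicant Delay Offset: −38 days → 3 November 2035.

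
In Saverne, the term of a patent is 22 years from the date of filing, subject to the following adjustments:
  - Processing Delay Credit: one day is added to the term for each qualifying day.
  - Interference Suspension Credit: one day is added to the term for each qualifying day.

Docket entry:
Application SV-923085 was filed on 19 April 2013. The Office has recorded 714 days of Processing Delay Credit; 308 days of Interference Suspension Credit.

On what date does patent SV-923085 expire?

2038-02-04

Base term: filing date + 22 years → 19 April 2035.
Processing Delay Credit: +714 days → 2 April 2037.
Interference Suspension Credit: +308 days → 4 February 2038.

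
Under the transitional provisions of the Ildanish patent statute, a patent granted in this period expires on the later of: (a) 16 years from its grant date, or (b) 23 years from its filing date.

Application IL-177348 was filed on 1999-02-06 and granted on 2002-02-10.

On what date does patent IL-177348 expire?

February 6, 2022

(a) grant + 16 years → 10 February 2018.
(b) filing + 23 years → 6 February 2022.
Later of the two: 6 February 2022.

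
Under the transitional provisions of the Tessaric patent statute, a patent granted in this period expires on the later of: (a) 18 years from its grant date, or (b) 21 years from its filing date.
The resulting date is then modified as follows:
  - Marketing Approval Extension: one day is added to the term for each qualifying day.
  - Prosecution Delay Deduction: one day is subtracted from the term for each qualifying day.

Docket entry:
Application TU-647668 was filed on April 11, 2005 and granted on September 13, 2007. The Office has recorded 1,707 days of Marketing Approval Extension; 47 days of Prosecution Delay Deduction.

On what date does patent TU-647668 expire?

October 27, 2030

(a) grant + 18 years → 13 September 2025.
(b) filing + 21 years → 11 April 2026.
Later of the two: 11 April 2026.
Marketing Approval Extension: +1707 days → 13 December 2030.
Prosecution Delay Deduction: −47 days → 27 October 2030.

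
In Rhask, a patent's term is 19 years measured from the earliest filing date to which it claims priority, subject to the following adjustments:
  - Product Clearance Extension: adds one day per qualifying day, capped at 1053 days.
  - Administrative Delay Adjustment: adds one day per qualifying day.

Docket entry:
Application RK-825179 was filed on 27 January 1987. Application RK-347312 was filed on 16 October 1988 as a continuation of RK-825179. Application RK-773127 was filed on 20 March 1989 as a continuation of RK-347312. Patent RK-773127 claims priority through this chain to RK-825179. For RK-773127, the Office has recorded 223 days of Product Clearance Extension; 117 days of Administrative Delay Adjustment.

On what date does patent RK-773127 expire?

Earliest priority filing: 27 January 1987.
Base term: 27 January 1987 + 19 years → 27 January 2006.
Product Clearance Extension: 223 days (within the 1053-day cap) → +223 days → 7 September 2006.
Administrative Delay Adjustment: +117 days → 2 January 2007.

January 2, 2007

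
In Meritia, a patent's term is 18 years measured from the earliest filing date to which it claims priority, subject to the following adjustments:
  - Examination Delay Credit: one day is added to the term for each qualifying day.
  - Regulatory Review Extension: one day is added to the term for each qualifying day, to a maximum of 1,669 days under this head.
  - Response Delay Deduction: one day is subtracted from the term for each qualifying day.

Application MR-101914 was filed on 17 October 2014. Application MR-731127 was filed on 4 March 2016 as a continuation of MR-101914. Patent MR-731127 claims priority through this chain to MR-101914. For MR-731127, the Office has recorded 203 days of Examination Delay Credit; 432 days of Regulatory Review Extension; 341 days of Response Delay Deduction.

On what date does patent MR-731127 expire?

Earliest priority filing: 17 October 2014.
Base term: 17 October 2014 + 18 years → 17 October 2032.
Examination Delay Credit: +203 days → 8 May 2033.
Regulatory Review Extension: 432 days (within the 1669-day cap) → +432 days → 14 July 2034.
Response Delay Deduction: −341 days → 7 August 2033.

August 7, 2033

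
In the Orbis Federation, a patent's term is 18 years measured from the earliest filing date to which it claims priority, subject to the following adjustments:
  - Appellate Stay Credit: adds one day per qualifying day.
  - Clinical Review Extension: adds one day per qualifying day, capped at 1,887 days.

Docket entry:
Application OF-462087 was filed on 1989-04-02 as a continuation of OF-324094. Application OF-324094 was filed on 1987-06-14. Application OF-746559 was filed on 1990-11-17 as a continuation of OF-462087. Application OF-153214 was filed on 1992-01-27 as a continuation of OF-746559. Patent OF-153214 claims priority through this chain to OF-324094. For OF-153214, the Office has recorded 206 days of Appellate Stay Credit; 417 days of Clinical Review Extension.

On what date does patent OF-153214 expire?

Earliest priority filing: 14 June 1987.
Base term: 14 June 1987 + 18 years → 14 June 2005.
Appellate Stay Credit: +206 days → 6 January 2006.
Clinical Review Extension: 417 days (within the 1887-day cap) → +417 days → 27 February 2007.

February 27, 2007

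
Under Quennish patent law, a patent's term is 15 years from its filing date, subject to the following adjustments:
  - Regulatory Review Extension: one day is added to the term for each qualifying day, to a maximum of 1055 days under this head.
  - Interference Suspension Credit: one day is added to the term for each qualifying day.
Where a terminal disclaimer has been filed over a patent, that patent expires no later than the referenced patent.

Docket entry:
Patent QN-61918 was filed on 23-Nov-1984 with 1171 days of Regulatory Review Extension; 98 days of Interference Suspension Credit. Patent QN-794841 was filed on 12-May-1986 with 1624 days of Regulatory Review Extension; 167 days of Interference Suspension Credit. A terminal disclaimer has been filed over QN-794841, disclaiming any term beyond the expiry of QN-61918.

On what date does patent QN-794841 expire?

2003-01-19

Natural term of QN-794841:
  Base: filing + 15 years → 12 May 2001.
  Regulatory Review Extension: 1624 days claimed exceeds the 1055-day cap, so +1055 days → 1 April 2004.
  Interference Suspension Credit: +167 days → 15 September 2004.
Expiry of referenced patent QN-61918:
  Base: filing + 15 years → 23 November 1999.
  Regulatory Review Extension: 1171 days claimed exceeds the 1055-day cap, so +1055 days → 13 October 2002.
  Interference Suspension Credit: +98 days → 19 January 2003.
Terminal disclaimer: QN-794841 expires on the earlier of 15 September 2004 and 19 January 2003.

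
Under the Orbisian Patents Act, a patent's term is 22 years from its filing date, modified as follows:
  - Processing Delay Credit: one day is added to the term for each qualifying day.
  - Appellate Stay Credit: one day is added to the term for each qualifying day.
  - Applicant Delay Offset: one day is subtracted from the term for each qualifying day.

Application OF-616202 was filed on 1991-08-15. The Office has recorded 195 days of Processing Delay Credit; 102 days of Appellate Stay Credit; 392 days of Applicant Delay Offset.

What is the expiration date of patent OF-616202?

May 12, 2013

Base term: filing date + 22 years → 15 August 2013.
Processing Delay Credit: +195 days → 26 February 2014.
Appellate Stay Credit: +102 days → 8 June 2014.
Applicant Delay Offset: −392 days → 12 May 2013.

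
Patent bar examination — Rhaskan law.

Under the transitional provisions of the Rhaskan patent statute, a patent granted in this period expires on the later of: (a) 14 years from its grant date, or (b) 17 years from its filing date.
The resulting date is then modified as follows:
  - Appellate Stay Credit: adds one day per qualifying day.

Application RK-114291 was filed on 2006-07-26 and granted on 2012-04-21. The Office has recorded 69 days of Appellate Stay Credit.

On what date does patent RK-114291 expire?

June 29, 2026

(a) grant + 14 years → 21 April 2026.
(b) filing + 17 years → 26 July 2023.
Later of the two: 21 April 2026.
Appellate Stay Credit: +69 days → 29 June 2026.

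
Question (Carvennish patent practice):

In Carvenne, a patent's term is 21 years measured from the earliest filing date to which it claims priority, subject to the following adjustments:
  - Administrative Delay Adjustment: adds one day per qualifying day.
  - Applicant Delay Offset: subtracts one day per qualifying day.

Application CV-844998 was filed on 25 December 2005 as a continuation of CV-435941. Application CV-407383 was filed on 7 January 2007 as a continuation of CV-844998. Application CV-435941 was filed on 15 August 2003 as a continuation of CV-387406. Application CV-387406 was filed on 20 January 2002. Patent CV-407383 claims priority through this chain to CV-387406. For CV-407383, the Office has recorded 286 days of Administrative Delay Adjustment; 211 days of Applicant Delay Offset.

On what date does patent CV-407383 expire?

2023-04-05

Earliest priority filing: 20 January 2002.
Base term: 20 January 2002 + 21 years → 20 January 2023.
Administrative Delay Adjustment: +286 days → 2 November 2023.
Applicant Delay Offset: −211 days → 5 April 2023.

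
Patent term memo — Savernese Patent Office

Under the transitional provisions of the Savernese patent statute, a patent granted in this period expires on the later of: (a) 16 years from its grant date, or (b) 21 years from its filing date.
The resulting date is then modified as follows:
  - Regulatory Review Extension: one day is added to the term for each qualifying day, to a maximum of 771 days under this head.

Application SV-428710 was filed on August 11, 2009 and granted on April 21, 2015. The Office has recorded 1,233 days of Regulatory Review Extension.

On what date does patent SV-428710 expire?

2033-05-31

(a) grant + 16 years → 21 April 2031.
(b) filing + 21 years → 11 August 2030.
Later of the two: 21 April 2031.
Regulatory Review Extension: 1233 days claimed exceeds the 771-day cap, so +771 days → 31 May 2033.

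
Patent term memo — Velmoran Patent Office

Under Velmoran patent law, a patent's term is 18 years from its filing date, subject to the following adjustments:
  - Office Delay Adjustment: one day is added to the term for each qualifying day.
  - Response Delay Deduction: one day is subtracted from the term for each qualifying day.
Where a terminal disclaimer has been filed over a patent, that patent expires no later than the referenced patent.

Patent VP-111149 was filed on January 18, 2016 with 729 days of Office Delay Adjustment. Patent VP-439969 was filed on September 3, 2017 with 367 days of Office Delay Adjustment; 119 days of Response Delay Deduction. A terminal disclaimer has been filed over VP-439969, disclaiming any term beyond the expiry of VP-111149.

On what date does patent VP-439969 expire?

January 17, 2036

Natural term of VP-439969:
  Base: filing + 18 years → 3 September 2035.
  Office Delay Adjustment: +367 days → 4 September 2036.
  Response Delay Deduction: −119 days → 8 May 2036.
Expiry of referenced patent VP-111149:
  Base: filing + 18 years → 18 January 2034.
  Office Delay Adjustment: +729 days → 17 January 2036.
Terminal disclaimer: VP-439969 expires on the earlier of 8 May 2036 and 17 January 2036.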